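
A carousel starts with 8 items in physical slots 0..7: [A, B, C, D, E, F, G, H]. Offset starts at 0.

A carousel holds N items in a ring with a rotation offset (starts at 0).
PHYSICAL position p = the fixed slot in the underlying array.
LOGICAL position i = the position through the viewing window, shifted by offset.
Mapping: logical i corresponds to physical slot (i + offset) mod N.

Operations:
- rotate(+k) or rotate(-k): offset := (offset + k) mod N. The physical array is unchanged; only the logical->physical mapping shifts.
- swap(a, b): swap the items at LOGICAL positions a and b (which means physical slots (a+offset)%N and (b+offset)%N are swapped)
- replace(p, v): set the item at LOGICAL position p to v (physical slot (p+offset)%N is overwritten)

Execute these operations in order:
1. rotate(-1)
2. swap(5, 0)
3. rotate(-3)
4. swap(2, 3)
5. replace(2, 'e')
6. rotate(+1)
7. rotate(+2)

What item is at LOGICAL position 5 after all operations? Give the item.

Answer: H

Derivation:
After op 1 (rotate(-1)): offset=7, physical=[A,B,C,D,E,F,G,H], logical=[H,A,B,C,D,E,F,G]
After op 2 (swap(5, 0)): offset=7, physical=[A,B,C,D,H,F,G,E], logical=[E,A,B,C,D,H,F,G]
After op 3 (rotate(-3)): offset=4, physical=[A,B,C,D,H,F,G,E], logical=[H,F,G,E,A,B,C,D]
After op 4 (swap(2, 3)): offset=4, physical=[A,B,C,D,H,F,E,G], logical=[H,F,E,G,A,B,C,D]
After op 5 (replace(2, 'e')): offset=4, physical=[A,B,C,D,H,F,e,G], logical=[H,F,e,G,A,B,C,D]
After op 6 (rotate(+1)): offset=5, physical=[A,B,C,D,H,F,e,G], logical=[F,e,G,A,B,C,D,H]
After op 7 (rotate(+2)): offset=7, physical=[A,B,C,D,H,F,e,G], logical=[G,A,B,C,D,H,F,e]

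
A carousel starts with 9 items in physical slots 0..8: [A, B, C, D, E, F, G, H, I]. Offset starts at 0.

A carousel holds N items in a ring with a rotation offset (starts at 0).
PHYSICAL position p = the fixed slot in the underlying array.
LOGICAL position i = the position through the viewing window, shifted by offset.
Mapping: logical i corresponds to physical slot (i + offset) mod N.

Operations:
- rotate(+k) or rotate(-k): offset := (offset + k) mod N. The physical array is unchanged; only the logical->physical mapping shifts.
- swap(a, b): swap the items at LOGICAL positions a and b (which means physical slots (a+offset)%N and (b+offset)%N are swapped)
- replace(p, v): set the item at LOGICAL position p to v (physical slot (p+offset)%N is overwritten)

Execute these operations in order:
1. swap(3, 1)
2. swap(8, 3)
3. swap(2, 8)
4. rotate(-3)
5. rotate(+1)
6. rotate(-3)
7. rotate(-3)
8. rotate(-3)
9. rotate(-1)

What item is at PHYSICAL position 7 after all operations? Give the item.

After op 1 (swap(3, 1)): offset=0, physical=[A,D,C,B,E,F,G,H,I], logical=[A,D,C,B,E,F,G,H,I]
After op 2 (swap(8, 3)): offset=0, physical=[A,D,C,I,E,F,G,H,B], logical=[A,D,C,I,E,F,G,H,B]
After op 3 (swap(2, 8)): offset=0, physical=[A,D,B,I,E,F,G,H,C], logical=[A,D,B,I,E,F,G,H,C]
After op 4 (rotate(-3)): offset=6, physical=[A,D,B,I,E,F,G,H,C], logical=[G,H,C,A,D,B,I,E,F]
After op 5 (rotate(+1)): offset=7, physical=[A,D,B,I,E,F,G,H,C], logical=[H,C,A,D,B,I,E,F,G]
After op 6 (rotate(-3)): offset=4, physical=[A,D,B,I,E,F,G,H,C], logical=[E,F,G,H,C,A,D,B,I]
After op 7 (rotate(-3)): offset=1, physical=[A,D,B,I,E,F,G,H,C], logical=[D,B,I,E,F,G,H,C,A]
After op 8 (rotate(-3)): offset=7, physical=[A,D,B,I,E,F,G,H,C], logical=[H,C,A,D,B,I,E,F,G]
After op 9 (rotate(-1)): offset=6, physical=[A,D,B,I,E,F,G,H,C], logical=[G,H,C,A,D,B,I,E,F]

Answer: H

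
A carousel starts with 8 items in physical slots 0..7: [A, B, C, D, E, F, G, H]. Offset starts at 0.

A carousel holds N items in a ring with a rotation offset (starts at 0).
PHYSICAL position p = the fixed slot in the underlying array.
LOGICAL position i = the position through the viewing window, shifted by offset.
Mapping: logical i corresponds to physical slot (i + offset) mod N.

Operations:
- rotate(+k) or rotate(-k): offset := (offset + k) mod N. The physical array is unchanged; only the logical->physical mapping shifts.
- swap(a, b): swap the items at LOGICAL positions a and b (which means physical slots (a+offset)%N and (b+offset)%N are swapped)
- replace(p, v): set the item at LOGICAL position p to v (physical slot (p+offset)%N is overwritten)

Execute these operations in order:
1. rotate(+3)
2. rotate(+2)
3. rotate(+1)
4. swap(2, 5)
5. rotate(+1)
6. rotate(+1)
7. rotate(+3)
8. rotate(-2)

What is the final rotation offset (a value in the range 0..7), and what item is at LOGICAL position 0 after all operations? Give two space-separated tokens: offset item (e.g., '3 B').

Answer: 1 B

Derivation:
After op 1 (rotate(+3)): offset=3, physical=[A,B,C,D,E,F,G,H], logical=[D,E,F,G,H,A,B,C]
After op 2 (rotate(+2)): offset=5, physical=[A,B,C,D,E,F,G,H], logical=[F,G,H,A,B,C,D,E]
After op 3 (rotate(+1)): offset=6, physical=[A,B,C,D,E,F,G,H], logical=[G,H,A,B,C,D,E,F]
After op 4 (swap(2, 5)): offset=6, physical=[D,B,C,A,E,F,G,H], logical=[G,H,D,B,C,A,E,F]
After op 5 (rotate(+1)): offset=7, physical=[D,B,C,A,E,F,G,H], logical=[H,D,B,C,A,E,F,G]
After op 6 (rotate(+1)): offset=0, physical=[D,B,C,A,E,F,G,H], logical=[D,B,C,A,E,F,G,H]
After op 7 (rotate(+3)): offset=3, physical=[D,B,C,A,E,F,G,H], logical=[A,E,F,G,H,D,B,C]
After op 8 (rotate(-2)): offset=1, physical=[D,B,C,A,E,F,G,H], logical=[B,C,A,E,F,G,H,D]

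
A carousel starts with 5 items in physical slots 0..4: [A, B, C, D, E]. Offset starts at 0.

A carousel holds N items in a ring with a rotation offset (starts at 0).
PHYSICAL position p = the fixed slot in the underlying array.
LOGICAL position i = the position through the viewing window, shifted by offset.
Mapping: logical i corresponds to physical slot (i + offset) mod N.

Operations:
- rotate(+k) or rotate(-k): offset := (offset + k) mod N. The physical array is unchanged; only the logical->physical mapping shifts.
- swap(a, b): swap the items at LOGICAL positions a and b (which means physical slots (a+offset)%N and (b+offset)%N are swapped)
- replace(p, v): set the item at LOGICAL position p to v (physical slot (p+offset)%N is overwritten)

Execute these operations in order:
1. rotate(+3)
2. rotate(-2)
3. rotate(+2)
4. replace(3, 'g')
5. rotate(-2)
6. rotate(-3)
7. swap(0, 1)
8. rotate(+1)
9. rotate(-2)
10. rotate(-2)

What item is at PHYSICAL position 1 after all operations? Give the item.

After op 1 (rotate(+3)): offset=3, physical=[A,B,C,D,E], logical=[D,E,A,B,C]
After op 2 (rotate(-2)): offset=1, physical=[A,B,C,D,E], logical=[B,C,D,E,A]
After op 3 (rotate(+2)): offset=3, physical=[A,B,C,D,E], logical=[D,E,A,B,C]
After op 4 (replace(3, 'g')): offset=3, physical=[A,g,C,D,E], logical=[D,E,A,g,C]
After op 5 (rotate(-2)): offset=1, physical=[A,g,C,D,E], logical=[g,C,D,E,A]
After op 6 (rotate(-3)): offset=3, physical=[A,g,C,D,E], logical=[D,E,A,g,C]
After op 7 (swap(0, 1)): offset=3, physical=[A,g,C,E,D], logical=[E,D,A,g,C]
After op 8 (rotate(+1)): offset=4, physical=[A,g,C,E,D], logical=[D,A,g,C,E]
After op 9 (rotate(-2)): offset=2, physical=[A,g,C,E,D], logical=[C,E,D,A,g]
After op 10 (rotate(-2)): offset=0, physical=[A,g,C,E,D], logical=[A,g,C,E,D]

Answer: g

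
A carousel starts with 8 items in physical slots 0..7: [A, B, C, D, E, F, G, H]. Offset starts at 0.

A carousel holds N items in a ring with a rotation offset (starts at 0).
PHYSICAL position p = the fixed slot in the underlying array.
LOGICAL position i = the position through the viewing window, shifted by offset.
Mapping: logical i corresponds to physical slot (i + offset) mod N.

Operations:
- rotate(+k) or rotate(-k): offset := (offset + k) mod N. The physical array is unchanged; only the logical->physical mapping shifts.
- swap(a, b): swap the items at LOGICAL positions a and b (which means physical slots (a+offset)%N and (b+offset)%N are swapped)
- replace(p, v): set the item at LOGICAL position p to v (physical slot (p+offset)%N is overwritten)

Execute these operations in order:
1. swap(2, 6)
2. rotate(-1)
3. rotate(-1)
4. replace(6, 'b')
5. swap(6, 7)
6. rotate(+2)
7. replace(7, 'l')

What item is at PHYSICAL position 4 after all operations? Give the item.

Answer: F

Derivation:
After op 1 (swap(2, 6)): offset=0, physical=[A,B,G,D,E,F,C,H], logical=[A,B,G,D,E,F,C,H]
After op 2 (rotate(-1)): offset=7, physical=[A,B,G,D,E,F,C,H], logical=[H,A,B,G,D,E,F,C]
After op 3 (rotate(-1)): offset=6, physical=[A,B,G,D,E,F,C,H], logical=[C,H,A,B,G,D,E,F]
After op 4 (replace(6, 'b')): offset=6, physical=[A,B,G,D,b,F,C,H], logical=[C,H,A,B,G,D,b,F]
After op 5 (swap(6, 7)): offset=6, physical=[A,B,G,D,F,b,C,H], logical=[C,H,A,B,G,D,F,b]
After op 6 (rotate(+2)): offset=0, physical=[A,B,G,D,F,b,C,H], logical=[A,B,G,D,F,b,C,H]
After op 7 (replace(7, 'l')): offset=0, physical=[A,B,G,D,F,b,C,l], logical=[A,B,G,D,F,b,C,l]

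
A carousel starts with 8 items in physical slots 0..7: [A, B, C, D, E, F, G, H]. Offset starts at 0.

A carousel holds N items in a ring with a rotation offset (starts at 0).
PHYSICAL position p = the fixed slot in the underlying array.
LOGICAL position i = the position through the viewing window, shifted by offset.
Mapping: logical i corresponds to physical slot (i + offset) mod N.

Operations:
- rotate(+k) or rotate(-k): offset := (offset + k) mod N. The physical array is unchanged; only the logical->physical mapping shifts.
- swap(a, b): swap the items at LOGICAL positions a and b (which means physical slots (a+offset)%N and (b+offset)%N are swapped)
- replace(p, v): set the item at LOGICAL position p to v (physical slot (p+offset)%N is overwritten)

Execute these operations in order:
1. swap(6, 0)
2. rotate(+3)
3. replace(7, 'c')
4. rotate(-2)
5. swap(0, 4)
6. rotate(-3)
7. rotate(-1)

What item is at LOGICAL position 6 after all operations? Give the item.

After op 1 (swap(6, 0)): offset=0, physical=[G,B,C,D,E,F,A,H], logical=[G,B,C,D,E,F,A,H]
After op 2 (rotate(+3)): offset=3, physical=[G,B,C,D,E,F,A,H], logical=[D,E,F,A,H,G,B,C]
After op 3 (replace(7, 'c')): offset=3, physical=[G,B,c,D,E,F,A,H], logical=[D,E,F,A,H,G,B,c]
After op 4 (rotate(-2)): offset=1, physical=[G,B,c,D,E,F,A,H], logical=[B,c,D,E,F,A,H,G]
After op 5 (swap(0, 4)): offset=1, physical=[G,F,c,D,E,B,A,H], logical=[F,c,D,E,B,A,H,G]
After op 6 (rotate(-3)): offset=6, physical=[G,F,c,D,E,B,A,H], logical=[A,H,G,F,c,D,E,B]
After op 7 (rotate(-1)): offset=5, physical=[G,F,c,D,E,B,A,H], logical=[B,A,H,G,F,c,D,E]

Answer: D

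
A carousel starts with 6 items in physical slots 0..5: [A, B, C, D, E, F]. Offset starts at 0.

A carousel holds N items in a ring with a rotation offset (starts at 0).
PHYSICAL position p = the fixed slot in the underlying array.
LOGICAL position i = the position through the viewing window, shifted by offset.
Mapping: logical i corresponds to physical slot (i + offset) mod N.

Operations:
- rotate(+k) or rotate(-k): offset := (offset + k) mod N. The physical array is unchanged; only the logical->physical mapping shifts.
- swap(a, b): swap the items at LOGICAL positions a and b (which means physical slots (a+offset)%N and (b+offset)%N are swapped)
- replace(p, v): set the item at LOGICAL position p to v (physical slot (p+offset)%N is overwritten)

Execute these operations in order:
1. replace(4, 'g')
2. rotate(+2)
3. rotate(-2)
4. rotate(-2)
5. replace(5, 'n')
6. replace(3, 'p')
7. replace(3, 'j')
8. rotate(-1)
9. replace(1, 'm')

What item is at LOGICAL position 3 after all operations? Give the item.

After op 1 (replace(4, 'g')): offset=0, physical=[A,B,C,D,g,F], logical=[A,B,C,D,g,F]
After op 2 (rotate(+2)): offset=2, physical=[A,B,C,D,g,F], logical=[C,D,g,F,A,B]
After op 3 (rotate(-2)): offset=0, physical=[A,B,C,D,g,F], logical=[A,B,C,D,g,F]
After op 4 (rotate(-2)): offset=4, physical=[A,B,C,D,g,F], logical=[g,F,A,B,C,D]
After op 5 (replace(5, 'n')): offset=4, physical=[A,B,C,n,g,F], logical=[g,F,A,B,C,n]
After op 6 (replace(3, 'p')): offset=4, physical=[A,p,C,n,g,F], logical=[g,F,A,p,C,n]
After op 7 (replace(3, 'j')): offset=4, physical=[A,j,C,n,g,F], logical=[g,F,A,j,C,n]
After op 8 (rotate(-1)): offset=3, physical=[A,j,C,n,g,F], logical=[n,g,F,A,j,C]
After op 9 (replace(1, 'm')): offset=3, physical=[A,j,C,n,m,F], logical=[n,m,F,A,j,C]

Answer: A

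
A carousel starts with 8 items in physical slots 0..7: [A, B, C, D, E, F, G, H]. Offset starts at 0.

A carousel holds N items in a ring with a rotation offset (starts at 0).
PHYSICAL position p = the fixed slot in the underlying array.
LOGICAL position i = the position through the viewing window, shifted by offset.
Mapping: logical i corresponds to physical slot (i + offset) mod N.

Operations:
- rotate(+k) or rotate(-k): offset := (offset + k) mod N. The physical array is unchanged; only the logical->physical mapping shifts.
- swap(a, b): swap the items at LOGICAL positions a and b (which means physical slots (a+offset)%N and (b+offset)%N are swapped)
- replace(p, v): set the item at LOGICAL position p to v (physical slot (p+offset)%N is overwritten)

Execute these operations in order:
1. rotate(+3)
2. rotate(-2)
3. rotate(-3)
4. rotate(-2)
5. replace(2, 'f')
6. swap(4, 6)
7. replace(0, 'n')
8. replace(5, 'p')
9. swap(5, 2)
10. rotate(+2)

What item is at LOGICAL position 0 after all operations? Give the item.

Answer: p

Derivation:
After op 1 (rotate(+3)): offset=3, physical=[A,B,C,D,E,F,G,H], logical=[D,E,F,G,H,A,B,C]
After op 2 (rotate(-2)): offset=1, physical=[A,B,C,D,E,F,G,H], logical=[B,C,D,E,F,G,H,A]
After op 3 (rotate(-3)): offset=6, physical=[A,B,C,D,E,F,G,H], logical=[G,H,A,B,C,D,E,F]
After op 4 (rotate(-2)): offset=4, physical=[A,B,C,D,E,F,G,H], logical=[E,F,G,H,A,B,C,D]
After op 5 (replace(2, 'f')): offset=4, physical=[A,B,C,D,E,F,f,H], logical=[E,F,f,H,A,B,C,D]
After op 6 (swap(4, 6)): offset=4, physical=[C,B,A,D,E,F,f,H], logical=[E,F,f,H,C,B,A,D]
After op 7 (replace(0, 'n')): offset=4, physical=[C,B,A,D,n,F,f,H], logical=[n,F,f,H,C,B,A,D]
After op 8 (replace(5, 'p')): offset=4, physical=[C,p,A,D,n,F,f,H], logical=[n,F,f,H,C,p,A,D]
After op 9 (swap(5, 2)): offset=4, physical=[C,f,A,D,n,F,p,H], logical=[n,F,p,H,C,f,A,D]
After op 10 (rotate(+2)): offset=6, physical=[C,f,A,D,n,F,p,H], logical=[p,H,C,f,A,D,n,F]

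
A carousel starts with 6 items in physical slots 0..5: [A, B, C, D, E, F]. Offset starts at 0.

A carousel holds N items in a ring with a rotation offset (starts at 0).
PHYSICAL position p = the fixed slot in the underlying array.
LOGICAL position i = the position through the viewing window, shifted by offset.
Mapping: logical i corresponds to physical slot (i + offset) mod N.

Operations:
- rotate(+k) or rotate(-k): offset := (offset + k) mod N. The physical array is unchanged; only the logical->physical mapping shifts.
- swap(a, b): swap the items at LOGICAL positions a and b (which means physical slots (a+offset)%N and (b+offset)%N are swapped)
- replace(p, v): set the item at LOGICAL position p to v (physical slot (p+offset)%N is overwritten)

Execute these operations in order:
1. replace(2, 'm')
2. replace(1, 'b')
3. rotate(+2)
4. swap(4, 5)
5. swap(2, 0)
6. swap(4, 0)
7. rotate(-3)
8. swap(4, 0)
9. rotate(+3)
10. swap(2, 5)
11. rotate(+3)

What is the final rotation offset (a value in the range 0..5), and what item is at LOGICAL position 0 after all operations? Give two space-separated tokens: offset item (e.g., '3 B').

After op 1 (replace(2, 'm')): offset=0, physical=[A,B,m,D,E,F], logical=[A,B,m,D,E,F]
After op 2 (replace(1, 'b')): offset=0, physical=[A,b,m,D,E,F], logical=[A,b,m,D,E,F]
After op 3 (rotate(+2)): offset=2, physical=[A,b,m,D,E,F], logical=[m,D,E,F,A,b]
After op 4 (swap(4, 5)): offset=2, physical=[b,A,m,D,E,F], logical=[m,D,E,F,b,A]
After op 5 (swap(2, 0)): offset=2, physical=[b,A,E,D,m,F], logical=[E,D,m,F,b,A]
After op 6 (swap(4, 0)): offset=2, physical=[E,A,b,D,m,F], logical=[b,D,m,F,E,A]
After op 7 (rotate(-3)): offset=5, physical=[E,A,b,D,m,F], logical=[F,E,A,b,D,m]
After op 8 (swap(4, 0)): offset=5, physical=[E,A,b,F,m,D], logical=[D,E,A,b,F,m]
After op 9 (rotate(+3)): offset=2, physical=[E,A,b,F,m,D], logical=[b,F,m,D,E,A]
After op 10 (swap(2, 5)): offset=2, physical=[E,m,b,F,A,D], logical=[b,F,A,D,E,m]
After op 11 (rotate(+3)): offset=5, physical=[E,m,b,F,A,D], logical=[D,E,m,b,F,A]

Answer: 5 D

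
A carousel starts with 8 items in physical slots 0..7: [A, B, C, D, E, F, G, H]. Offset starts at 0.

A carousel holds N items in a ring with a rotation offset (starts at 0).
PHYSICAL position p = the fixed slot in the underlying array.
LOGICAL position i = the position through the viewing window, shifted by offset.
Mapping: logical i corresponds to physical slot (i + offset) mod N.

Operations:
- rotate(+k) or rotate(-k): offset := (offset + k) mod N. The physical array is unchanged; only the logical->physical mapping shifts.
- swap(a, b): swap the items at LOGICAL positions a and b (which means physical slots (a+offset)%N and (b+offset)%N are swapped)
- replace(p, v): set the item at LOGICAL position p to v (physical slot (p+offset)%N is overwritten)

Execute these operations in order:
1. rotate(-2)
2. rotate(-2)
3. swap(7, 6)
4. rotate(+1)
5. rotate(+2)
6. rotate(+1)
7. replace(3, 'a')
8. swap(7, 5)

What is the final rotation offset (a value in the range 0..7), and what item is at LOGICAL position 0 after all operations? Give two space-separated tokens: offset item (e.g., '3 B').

Answer: 0 A

Derivation:
After op 1 (rotate(-2)): offset=6, physical=[A,B,C,D,E,F,G,H], logical=[G,H,A,B,C,D,E,F]
After op 2 (rotate(-2)): offset=4, physical=[A,B,C,D,E,F,G,H], logical=[E,F,G,H,A,B,C,D]
After op 3 (swap(7, 6)): offset=4, physical=[A,B,D,C,E,F,G,H], logical=[E,F,G,H,A,B,D,C]
After op 4 (rotate(+1)): offset=5, physical=[A,B,D,C,E,F,G,H], logical=[F,G,H,A,B,D,C,E]
After op 5 (rotate(+2)): offset=7, physical=[A,B,D,C,E,F,G,H], logical=[H,A,B,D,C,E,F,G]
After op 6 (rotate(+1)): offset=0, physical=[A,B,D,C,E,F,G,H], logical=[A,B,D,C,E,F,G,H]
After op 7 (replace(3, 'a')): offset=0, physical=[A,B,D,a,E,F,G,H], logical=[A,B,D,a,E,F,G,H]
After op 8 (swap(7, 5)): offset=0, physical=[A,B,D,a,E,H,G,F], logical=[A,B,D,a,E,H,G,F]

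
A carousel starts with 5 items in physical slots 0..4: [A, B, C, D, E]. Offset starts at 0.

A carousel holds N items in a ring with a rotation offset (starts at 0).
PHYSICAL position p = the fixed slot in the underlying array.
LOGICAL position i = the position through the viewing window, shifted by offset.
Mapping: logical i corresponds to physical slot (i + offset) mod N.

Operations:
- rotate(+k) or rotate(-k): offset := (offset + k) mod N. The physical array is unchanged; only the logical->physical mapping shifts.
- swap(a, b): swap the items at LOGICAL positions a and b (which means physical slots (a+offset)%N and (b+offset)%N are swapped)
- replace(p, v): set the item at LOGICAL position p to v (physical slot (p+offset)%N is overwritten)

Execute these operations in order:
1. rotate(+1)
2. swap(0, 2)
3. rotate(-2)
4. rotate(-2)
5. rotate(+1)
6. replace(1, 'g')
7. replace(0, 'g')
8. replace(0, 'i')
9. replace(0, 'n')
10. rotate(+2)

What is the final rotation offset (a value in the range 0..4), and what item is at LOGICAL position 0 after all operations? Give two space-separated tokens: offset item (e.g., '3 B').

Answer: 0 A

Derivation:
After op 1 (rotate(+1)): offset=1, physical=[A,B,C,D,E], logical=[B,C,D,E,A]
After op 2 (swap(0, 2)): offset=1, physical=[A,D,C,B,E], logical=[D,C,B,E,A]
After op 3 (rotate(-2)): offset=4, physical=[A,D,C,B,E], logical=[E,A,D,C,B]
After op 4 (rotate(-2)): offset=2, physical=[A,D,C,B,E], logical=[C,B,E,A,D]
After op 5 (rotate(+1)): offset=3, physical=[A,D,C,B,E], logical=[B,E,A,D,C]
After op 6 (replace(1, 'g')): offset=3, physical=[A,D,C,B,g], logical=[B,g,A,D,C]
After op 7 (replace(0, 'g')): offset=3, physical=[A,D,C,g,g], logical=[g,g,A,D,C]
After op 8 (replace(0, 'i')): offset=3, physical=[A,D,C,i,g], logical=[i,g,A,D,C]
After op 9 (replace(0, 'n')): offset=3, physical=[A,D,C,n,g], logical=[n,g,A,D,C]
After op 10 (rotate(+2)): offset=0, physical=[A,D,C,n,g], logical=[A,D,C,n,g]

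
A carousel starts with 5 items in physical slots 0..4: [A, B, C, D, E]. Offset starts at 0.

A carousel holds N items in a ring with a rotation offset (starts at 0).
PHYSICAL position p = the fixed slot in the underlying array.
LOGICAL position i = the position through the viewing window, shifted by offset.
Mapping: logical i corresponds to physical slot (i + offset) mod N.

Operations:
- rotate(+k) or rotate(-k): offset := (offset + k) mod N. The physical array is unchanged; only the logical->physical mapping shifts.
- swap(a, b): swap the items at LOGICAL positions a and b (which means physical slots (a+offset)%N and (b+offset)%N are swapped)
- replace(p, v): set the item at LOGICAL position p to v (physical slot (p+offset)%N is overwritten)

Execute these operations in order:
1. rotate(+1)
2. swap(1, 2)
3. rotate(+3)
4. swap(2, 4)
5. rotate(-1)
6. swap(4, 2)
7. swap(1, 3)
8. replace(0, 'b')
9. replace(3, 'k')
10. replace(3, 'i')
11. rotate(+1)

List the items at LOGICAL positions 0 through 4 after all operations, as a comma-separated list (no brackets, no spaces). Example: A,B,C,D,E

Answer: C,D,i,A,b

Derivation:
After op 1 (rotate(+1)): offset=1, physical=[A,B,C,D,E], logical=[B,C,D,E,A]
After op 2 (swap(1, 2)): offset=1, physical=[A,B,D,C,E], logical=[B,D,C,E,A]
After op 3 (rotate(+3)): offset=4, physical=[A,B,D,C,E], logical=[E,A,B,D,C]
After op 4 (swap(2, 4)): offset=4, physical=[A,C,D,B,E], logical=[E,A,C,D,B]
After op 5 (rotate(-1)): offset=3, physical=[A,C,D,B,E], logical=[B,E,A,C,D]
After op 6 (swap(4, 2)): offset=3, physical=[D,C,A,B,E], logical=[B,E,D,C,A]
After op 7 (swap(1, 3)): offset=3, physical=[D,E,A,B,C], logical=[B,C,D,E,A]
After op 8 (replace(0, 'b')): offset=3, physical=[D,E,A,b,C], logical=[b,C,D,E,A]
After op 9 (replace(3, 'k')): offset=3, physical=[D,k,A,b,C], logical=[b,C,D,k,A]
After op 10 (replace(3, 'i')): offset=3, physical=[D,i,A,b,C], logical=[b,C,D,i,A]
After op 11 (rotate(+1)): offset=4, physical=[D,i,A,b,C], logical=[C,D,i,A,b]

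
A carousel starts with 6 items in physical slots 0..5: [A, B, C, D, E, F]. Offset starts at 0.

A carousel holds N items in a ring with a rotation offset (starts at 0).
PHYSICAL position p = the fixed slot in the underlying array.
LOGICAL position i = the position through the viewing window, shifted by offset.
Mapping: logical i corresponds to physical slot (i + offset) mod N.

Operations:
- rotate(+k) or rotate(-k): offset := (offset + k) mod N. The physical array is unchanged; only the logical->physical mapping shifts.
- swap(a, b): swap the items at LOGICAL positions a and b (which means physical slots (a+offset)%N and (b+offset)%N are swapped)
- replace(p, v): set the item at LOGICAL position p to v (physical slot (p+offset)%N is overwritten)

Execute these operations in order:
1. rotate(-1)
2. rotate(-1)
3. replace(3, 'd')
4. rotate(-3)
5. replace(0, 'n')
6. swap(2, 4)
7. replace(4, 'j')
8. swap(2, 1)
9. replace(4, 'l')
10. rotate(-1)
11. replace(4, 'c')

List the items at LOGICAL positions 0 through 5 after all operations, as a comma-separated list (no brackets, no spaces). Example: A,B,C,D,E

Answer: A,n,F,C,c,l

Derivation:
After op 1 (rotate(-1)): offset=5, physical=[A,B,C,D,E,F], logical=[F,A,B,C,D,E]
After op 2 (rotate(-1)): offset=4, physical=[A,B,C,D,E,F], logical=[E,F,A,B,C,D]
After op 3 (replace(3, 'd')): offset=4, physical=[A,d,C,D,E,F], logical=[E,F,A,d,C,D]
After op 4 (rotate(-3)): offset=1, physical=[A,d,C,D,E,F], logical=[d,C,D,E,F,A]
After op 5 (replace(0, 'n')): offset=1, physical=[A,n,C,D,E,F], logical=[n,C,D,E,F,A]
After op 6 (swap(2, 4)): offset=1, physical=[A,n,C,F,E,D], logical=[n,C,F,E,D,A]
After op 7 (replace(4, 'j')): offset=1, physical=[A,n,C,F,E,j], logical=[n,C,F,E,j,A]
After op 8 (swap(2, 1)): offset=1, physical=[A,n,F,C,E,j], logical=[n,F,C,E,j,A]
After op 9 (replace(4, 'l')): offset=1, physical=[A,n,F,C,E,l], logical=[n,F,C,E,l,A]
After op 10 (rotate(-1)): offset=0, physical=[A,n,F,C,E,l], logical=[A,n,F,C,E,l]
After op 11 (replace(4, 'c')): offset=0, physical=[A,n,F,C,c,l], logical=[A,n,F,C,c,l]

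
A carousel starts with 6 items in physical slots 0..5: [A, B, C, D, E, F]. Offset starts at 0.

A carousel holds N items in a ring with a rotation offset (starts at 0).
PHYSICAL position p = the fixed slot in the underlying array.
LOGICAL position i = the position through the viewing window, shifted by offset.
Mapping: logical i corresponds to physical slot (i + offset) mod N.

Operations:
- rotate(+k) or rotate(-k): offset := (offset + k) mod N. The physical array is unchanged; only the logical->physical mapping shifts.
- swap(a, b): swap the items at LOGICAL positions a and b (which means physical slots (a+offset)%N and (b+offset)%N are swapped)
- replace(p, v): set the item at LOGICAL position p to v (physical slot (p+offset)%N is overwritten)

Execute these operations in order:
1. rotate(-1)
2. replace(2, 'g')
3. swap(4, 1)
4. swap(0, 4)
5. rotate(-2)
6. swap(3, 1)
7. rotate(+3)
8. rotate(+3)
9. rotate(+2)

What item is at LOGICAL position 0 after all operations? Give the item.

After op 1 (rotate(-1)): offset=5, physical=[A,B,C,D,E,F], logical=[F,A,B,C,D,E]
After op 2 (replace(2, 'g')): offset=5, physical=[A,g,C,D,E,F], logical=[F,A,g,C,D,E]
After op 3 (swap(4, 1)): offset=5, physical=[D,g,C,A,E,F], logical=[F,D,g,C,A,E]
After op 4 (swap(0, 4)): offset=5, physical=[D,g,C,F,E,A], logical=[A,D,g,C,F,E]
After op 5 (rotate(-2)): offset=3, physical=[D,g,C,F,E,A], logical=[F,E,A,D,g,C]
After op 6 (swap(3, 1)): offset=3, physical=[E,g,C,F,D,A], logical=[F,D,A,E,g,C]
After op 7 (rotate(+3)): offset=0, physical=[E,g,C,F,D,A], logical=[E,g,C,F,D,A]
After op 8 (rotate(+3)): offset=3, physical=[E,g,C,F,D,A], logical=[F,D,A,E,g,C]
After op 9 (rotate(+2)): offset=5, physical=[E,g,C,F,D,A], logical=[A,E,g,C,F,D]

Answer: A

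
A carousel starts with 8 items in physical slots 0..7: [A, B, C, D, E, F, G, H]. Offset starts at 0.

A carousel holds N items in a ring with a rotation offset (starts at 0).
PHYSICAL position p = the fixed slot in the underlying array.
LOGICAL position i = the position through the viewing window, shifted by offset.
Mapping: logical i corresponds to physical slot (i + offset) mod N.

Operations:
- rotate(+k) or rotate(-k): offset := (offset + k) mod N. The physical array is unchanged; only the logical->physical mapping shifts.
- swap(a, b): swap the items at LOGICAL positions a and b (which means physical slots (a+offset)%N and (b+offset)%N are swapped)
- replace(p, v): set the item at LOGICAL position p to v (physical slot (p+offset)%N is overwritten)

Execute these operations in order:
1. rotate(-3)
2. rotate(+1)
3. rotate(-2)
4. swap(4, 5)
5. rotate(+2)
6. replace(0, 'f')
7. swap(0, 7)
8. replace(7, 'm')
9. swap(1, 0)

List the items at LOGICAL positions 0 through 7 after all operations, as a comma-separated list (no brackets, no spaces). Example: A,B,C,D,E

Answer: H,F,B,A,C,D,E,m

Derivation:
After op 1 (rotate(-3)): offset=5, physical=[A,B,C,D,E,F,G,H], logical=[F,G,H,A,B,C,D,E]
After op 2 (rotate(+1)): offset=6, physical=[A,B,C,D,E,F,G,H], logical=[G,H,A,B,C,D,E,F]
After op 3 (rotate(-2)): offset=4, physical=[A,B,C,D,E,F,G,H], logical=[E,F,G,H,A,B,C,D]
After op 4 (swap(4, 5)): offset=4, physical=[B,A,C,D,E,F,G,H], logical=[E,F,G,H,B,A,C,D]
After op 5 (rotate(+2)): offset=6, physical=[B,A,C,D,E,F,G,H], logical=[G,H,B,A,C,D,E,F]
After op 6 (replace(0, 'f')): offset=6, physical=[B,A,C,D,E,F,f,H], logical=[f,H,B,A,C,D,E,F]
After op 7 (swap(0, 7)): offset=6, physical=[B,A,C,D,E,f,F,H], logical=[F,H,B,A,C,D,E,f]
After op 8 (replace(7, 'm')): offset=6, physical=[B,A,C,D,E,m,F,H], logical=[F,H,B,A,C,D,E,m]
After op 9 (swap(1, 0)): offset=6, physical=[B,A,C,D,E,m,H,F], logical=[H,F,B,A,C,D,E,m]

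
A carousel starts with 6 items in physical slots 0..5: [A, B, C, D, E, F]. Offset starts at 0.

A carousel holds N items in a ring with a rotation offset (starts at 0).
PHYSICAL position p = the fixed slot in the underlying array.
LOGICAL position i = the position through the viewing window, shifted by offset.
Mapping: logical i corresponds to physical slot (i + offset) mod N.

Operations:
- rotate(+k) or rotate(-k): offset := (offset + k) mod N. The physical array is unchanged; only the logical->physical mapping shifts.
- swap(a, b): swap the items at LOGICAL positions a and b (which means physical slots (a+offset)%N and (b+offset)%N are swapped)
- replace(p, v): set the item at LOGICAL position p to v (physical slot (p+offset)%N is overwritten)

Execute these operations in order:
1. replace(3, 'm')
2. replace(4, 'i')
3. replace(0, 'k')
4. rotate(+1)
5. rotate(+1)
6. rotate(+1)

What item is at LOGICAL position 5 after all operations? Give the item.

After op 1 (replace(3, 'm')): offset=0, physical=[A,B,C,m,E,F], logical=[A,B,C,m,E,F]
After op 2 (replace(4, 'i')): offset=0, physical=[A,B,C,m,i,F], logical=[A,B,C,m,i,F]
After op 3 (replace(0, 'k')): offset=0, physical=[k,B,C,m,i,F], logical=[k,B,C,m,i,F]
After op 4 (rotate(+1)): offset=1, physical=[k,B,C,m,i,F], logical=[B,C,m,i,F,k]
After op 5 (rotate(+1)): offset=2, physical=[k,B,C,m,i,F], logical=[C,m,i,F,k,B]
After op 6 (rotate(+1)): offset=3, physical=[k,B,C,m,i,F], logical=[m,i,F,k,B,C]

Answer: C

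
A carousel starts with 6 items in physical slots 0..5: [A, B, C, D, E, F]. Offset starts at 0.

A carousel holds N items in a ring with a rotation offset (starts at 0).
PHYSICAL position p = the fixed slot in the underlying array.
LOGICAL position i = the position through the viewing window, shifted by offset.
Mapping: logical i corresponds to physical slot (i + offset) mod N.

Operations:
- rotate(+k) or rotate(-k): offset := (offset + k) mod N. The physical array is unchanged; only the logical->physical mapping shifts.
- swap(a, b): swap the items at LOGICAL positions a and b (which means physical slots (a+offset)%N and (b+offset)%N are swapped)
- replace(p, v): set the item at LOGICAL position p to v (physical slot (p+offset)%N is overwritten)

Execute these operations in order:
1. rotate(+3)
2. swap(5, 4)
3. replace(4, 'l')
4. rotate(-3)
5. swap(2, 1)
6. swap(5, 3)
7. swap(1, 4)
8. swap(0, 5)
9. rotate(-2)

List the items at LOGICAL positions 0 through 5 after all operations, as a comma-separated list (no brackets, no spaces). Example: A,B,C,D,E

Answer: B,A,D,E,l,F

Derivation:
After op 1 (rotate(+3)): offset=3, physical=[A,B,C,D,E,F], logical=[D,E,F,A,B,C]
After op 2 (swap(5, 4)): offset=3, physical=[A,C,B,D,E,F], logical=[D,E,F,A,C,B]
After op 3 (replace(4, 'l')): offset=3, physical=[A,l,B,D,E,F], logical=[D,E,F,A,l,B]
After op 4 (rotate(-3)): offset=0, physical=[A,l,B,D,E,F], logical=[A,l,B,D,E,F]
After op 5 (swap(2, 1)): offset=0, physical=[A,B,l,D,E,F], logical=[A,B,l,D,E,F]
After op 6 (swap(5, 3)): offset=0, physical=[A,B,l,F,E,D], logical=[A,B,l,F,E,D]
After op 7 (swap(1, 4)): offset=0, physical=[A,E,l,F,B,D], logical=[A,E,l,F,B,D]
After op 8 (swap(0, 5)): offset=0, physical=[D,E,l,F,B,A], logical=[D,E,l,F,B,A]
After op 9 (rotate(-2)): offset=4, physical=[D,E,l,F,B,A], logical=[B,A,D,E,l,F]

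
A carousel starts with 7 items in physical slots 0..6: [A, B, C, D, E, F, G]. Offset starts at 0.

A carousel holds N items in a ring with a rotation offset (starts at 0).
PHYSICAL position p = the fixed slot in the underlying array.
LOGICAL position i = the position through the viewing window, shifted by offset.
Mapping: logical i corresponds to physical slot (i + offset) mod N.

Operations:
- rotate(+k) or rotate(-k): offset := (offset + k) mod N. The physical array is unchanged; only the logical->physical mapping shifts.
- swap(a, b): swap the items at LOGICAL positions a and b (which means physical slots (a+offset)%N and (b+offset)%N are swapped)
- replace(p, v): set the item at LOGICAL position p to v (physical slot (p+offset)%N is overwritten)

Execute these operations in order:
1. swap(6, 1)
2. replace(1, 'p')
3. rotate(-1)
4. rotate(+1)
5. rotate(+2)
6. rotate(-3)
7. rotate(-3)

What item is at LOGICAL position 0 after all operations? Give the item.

After op 1 (swap(6, 1)): offset=0, physical=[A,G,C,D,E,F,B], logical=[A,G,C,D,E,F,B]
After op 2 (replace(1, 'p')): offset=0, physical=[A,p,C,D,E,F,B], logical=[A,p,C,D,E,F,B]
After op 3 (rotate(-1)): offset=6, physical=[A,p,C,D,E,F,B], logical=[B,A,p,C,D,E,F]
After op 4 (rotate(+1)): offset=0, physical=[A,p,C,D,E,F,B], logical=[A,p,C,D,E,F,B]
After op 5 (rotate(+2)): offset=2, physical=[A,p,C,D,E,F,B], logical=[C,D,E,F,B,A,p]
After op 6 (rotate(-3)): offset=6, physical=[A,p,C,D,E,F,B], logical=[B,A,p,C,D,E,F]
After op 7 (rotate(-3)): offset=3, physical=[A,p,C,D,E,F,B], logical=[D,E,F,B,A,p,C]

Answer: D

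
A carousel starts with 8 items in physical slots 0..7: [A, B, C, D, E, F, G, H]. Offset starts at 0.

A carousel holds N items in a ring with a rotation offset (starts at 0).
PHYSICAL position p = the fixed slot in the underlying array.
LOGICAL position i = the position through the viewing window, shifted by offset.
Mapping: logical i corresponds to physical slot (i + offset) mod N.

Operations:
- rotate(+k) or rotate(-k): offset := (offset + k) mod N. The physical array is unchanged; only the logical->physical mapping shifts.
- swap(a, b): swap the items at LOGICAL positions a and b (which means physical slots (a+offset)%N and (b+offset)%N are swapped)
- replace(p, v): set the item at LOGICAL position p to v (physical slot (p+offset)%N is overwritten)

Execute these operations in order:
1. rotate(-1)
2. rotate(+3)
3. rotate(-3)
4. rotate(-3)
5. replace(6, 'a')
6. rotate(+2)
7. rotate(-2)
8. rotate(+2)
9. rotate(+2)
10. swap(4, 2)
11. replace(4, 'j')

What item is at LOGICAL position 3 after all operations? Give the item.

After op 1 (rotate(-1)): offset=7, physical=[A,B,C,D,E,F,G,H], logical=[H,A,B,C,D,E,F,G]
After op 2 (rotate(+3)): offset=2, physical=[A,B,C,D,E,F,G,H], logical=[C,D,E,F,G,H,A,B]
After op 3 (rotate(-3)): offset=7, physical=[A,B,C,D,E,F,G,H], logical=[H,A,B,C,D,E,F,G]
After op 4 (rotate(-3)): offset=4, physical=[A,B,C,D,E,F,G,H], logical=[E,F,G,H,A,B,C,D]
After op 5 (replace(6, 'a')): offset=4, physical=[A,B,a,D,E,F,G,H], logical=[E,F,G,H,A,B,a,D]
After op 6 (rotate(+2)): offset=6, physical=[A,B,a,D,E,F,G,H], logical=[G,H,A,B,a,D,E,F]
After op 7 (rotate(-2)): offset=4, physical=[A,B,a,D,E,F,G,H], logical=[E,F,G,H,A,B,a,D]
After op 8 (rotate(+2)): offset=6, physical=[A,B,a,D,E,F,G,H], logical=[G,H,A,B,a,D,E,F]
After op 9 (rotate(+2)): offset=0, physical=[A,B,a,D,E,F,G,H], logical=[A,B,a,D,E,F,G,H]
After op 10 (swap(4, 2)): offset=0, physical=[A,B,E,D,a,F,G,H], logical=[A,B,E,D,a,F,G,H]
After op 11 (replace(4, 'j')): offset=0, physical=[A,B,E,D,j,F,G,H], logical=[A,B,E,D,j,F,G,H]

Answer: D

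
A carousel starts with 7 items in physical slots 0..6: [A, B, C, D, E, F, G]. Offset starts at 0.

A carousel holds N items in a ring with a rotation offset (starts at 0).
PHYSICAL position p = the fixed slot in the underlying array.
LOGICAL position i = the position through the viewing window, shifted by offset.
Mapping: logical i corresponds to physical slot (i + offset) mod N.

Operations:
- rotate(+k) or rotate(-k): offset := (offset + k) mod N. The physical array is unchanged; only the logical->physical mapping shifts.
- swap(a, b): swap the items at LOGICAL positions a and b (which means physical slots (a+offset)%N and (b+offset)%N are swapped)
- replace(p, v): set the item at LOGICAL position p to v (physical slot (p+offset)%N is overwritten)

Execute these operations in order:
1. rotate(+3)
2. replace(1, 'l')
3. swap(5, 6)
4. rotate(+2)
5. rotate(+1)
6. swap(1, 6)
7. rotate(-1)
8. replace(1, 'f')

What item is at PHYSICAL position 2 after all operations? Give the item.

After op 1 (rotate(+3)): offset=3, physical=[A,B,C,D,E,F,G], logical=[D,E,F,G,A,B,C]
After op 2 (replace(1, 'l')): offset=3, physical=[A,B,C,D,l,F,G], logical=[D,l,F,G,A,B,C]
After op 3 (swap(5, 6)): offset=3, physical=[A,C,B,D,l,F,G], logical=[D,l,F,G,A,C,B]
After op 4 (rotate(+2)): offset=5, physical=[A,C,B,D,l,F,G], logical=[F,G,A,C,B,D,l]
After op 5 (rotate(+1)): offset=6, physical=[A,C,B,D,l,F,G], logical=[G,A,C,B,D,l,F]
After op 6 (swap(1, 6)): offset=6, physical=[F,C,B,D,l,A,G], logical=[G,F,C,B,D,l,A]
After op 7 (rotate(-1)): offset=5, physical=[F,C,B,D,l,A,G], logical=[A,G,F,C,B,D,l]
After op 8 (replace(1, 'f')): offset=5, physical=[F,C,B,D,l,A,f], logical=[A,f,F,C,B,D,l]

Answer: B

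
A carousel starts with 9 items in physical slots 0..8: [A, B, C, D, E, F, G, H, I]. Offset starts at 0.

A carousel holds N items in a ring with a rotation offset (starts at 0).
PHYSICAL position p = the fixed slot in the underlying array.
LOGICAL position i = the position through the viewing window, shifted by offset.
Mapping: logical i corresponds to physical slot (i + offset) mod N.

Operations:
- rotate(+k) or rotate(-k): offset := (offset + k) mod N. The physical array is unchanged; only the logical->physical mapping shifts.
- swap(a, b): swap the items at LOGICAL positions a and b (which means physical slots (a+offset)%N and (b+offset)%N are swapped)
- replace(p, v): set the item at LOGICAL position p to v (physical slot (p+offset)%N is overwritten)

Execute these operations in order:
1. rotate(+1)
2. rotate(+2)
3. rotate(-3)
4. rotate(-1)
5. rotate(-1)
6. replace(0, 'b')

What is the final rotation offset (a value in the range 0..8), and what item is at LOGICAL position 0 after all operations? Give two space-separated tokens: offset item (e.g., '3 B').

After op 1 (rotate(+1)): offset=1, physical=[A,B,C,D,E,F,G,H,I], logical=[B,C,D,E,F,G,H,I,A]
After op 2 (rotate(+2)): offset=3, physical=[A,B,C,D,E,F,G,H,I], logical=[D,E,F,G,H,I,A,B,C]
After op 3 (rotate(-3)): offset=0, physical=[A,B,C,D,E,F,G,H,I], logical=[A,B,C,D,E,F,G,H,I]
After op 4 (rotate(-1)): offset=8, physical=[A,B,C,D,E,F,G,H,I], logical=[I,A,B,C,D,E,F,G,H]
After op 5 (rotate(-1)): offset=7, physical=[A,B,C,D,E,F,G,H,I], logical=[H,I,A,B,C,D,E,F,G]
After op 6 (replace(0, 'b')): offset=7, physical=[A,B,C,D,E,F,G,b,I], logical=[b,I,A,B,C,D,E,F,G]

Answer: 7 b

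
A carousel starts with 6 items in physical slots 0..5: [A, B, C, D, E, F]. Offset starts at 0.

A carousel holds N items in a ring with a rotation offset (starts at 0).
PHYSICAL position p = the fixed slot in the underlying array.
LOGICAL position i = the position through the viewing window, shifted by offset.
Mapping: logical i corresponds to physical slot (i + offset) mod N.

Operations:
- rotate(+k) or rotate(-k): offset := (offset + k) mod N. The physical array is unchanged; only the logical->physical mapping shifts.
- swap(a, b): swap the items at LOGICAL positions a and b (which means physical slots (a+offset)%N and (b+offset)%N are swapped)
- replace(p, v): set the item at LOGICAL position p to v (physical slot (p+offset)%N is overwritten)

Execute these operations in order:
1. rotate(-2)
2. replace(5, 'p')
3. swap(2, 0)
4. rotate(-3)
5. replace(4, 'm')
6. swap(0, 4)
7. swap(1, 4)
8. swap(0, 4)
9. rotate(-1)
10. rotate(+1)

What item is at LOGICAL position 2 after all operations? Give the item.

Answer: p

Derivation:
After op 1 (rotate(-2)): offset=4, physical=[A,B,C,D,E,F], logical=[E,F,A,B,C,D]
After op 2 (replace(5, 'p')): offset=4, physical=[A,B,C,p,E,F], logical=[E,F,A,B,C,p]
After op 3 (swap(2, 0)): offset=4, physical=[E,B,C,p,A,F], logical=[A,F,E,B,C,p]
After op 4 (rotate(-3)): offset=1, physical=[E,B,C,p,A,F], logical=[B,C,p,A,F,E]
After op 5 (replace(4, 'm')): offset=1, physical=[E,B,C,p,A,m], logical=[B,C,p,A,m,E]
After op 6 (swap(0, 4)): offset=1, physical=[E,m,C,p,A,B], logical=[m,C,p,A,B,E]
After op 7 (swap(1, 4)): offset=1, physical=[E,m,B,p,A,C], logical=[m,B,p,A,C,E]
After op 8 (swap(0, 4)): offset=1, physical=[E,C,B,p,A,m], logical=[C,B,p,A,m,E]
After op 9 (rotate(-1)): offset=0, physical=[E,C,B,p,A,m], logical=[E,C,B,p,A,m]
After op 10 (rotate(+1)): offset=1, physical=[E,C,B,p,A,m], logical=[C,B,p,A,m,E]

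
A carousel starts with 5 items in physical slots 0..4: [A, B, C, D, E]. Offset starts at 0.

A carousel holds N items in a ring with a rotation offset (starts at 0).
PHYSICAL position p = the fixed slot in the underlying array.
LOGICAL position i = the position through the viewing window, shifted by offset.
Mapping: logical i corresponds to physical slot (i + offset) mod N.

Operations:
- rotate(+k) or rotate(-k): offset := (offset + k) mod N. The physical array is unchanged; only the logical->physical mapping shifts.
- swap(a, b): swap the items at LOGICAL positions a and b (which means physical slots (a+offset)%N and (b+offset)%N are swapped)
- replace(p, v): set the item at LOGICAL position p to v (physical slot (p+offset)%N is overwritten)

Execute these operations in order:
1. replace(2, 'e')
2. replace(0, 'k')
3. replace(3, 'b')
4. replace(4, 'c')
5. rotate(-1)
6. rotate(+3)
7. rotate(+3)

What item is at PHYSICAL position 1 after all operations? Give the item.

After op 1 (replace(2, 'e')): offset=0, physical=[A,B,e,D,E], logical=[A,B,e,D,E]
After op 2 (replace(0, 'k')): offset=0, physical=[k,B,e,D,E], logical=[k,B,e,D,E]
After op 3 (replace(3, 'b')): offset=0, physical=[k,B,e,b,E], logical=[k,B,e,b,E]
After op 4 (replace(4, 'c')): offset=0, physical=[k,B,e,b,c], logical=[k,B,e,b,c]
After op 5 (rotate(-1)): offset=4, physical=[k,B,e,b,c], logical=[c,k,B,e,b]
After op 6 (rotate(+3)): offset=2, physical=[k,B,e,b,c], logical=[e,b,c,k,B]
After op 7 (rotate(+3)): offset=0, physical=[k,B,e,b,c], logical=[k,B,e,b,c]

Answer: B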